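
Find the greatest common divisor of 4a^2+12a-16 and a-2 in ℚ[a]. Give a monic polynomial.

1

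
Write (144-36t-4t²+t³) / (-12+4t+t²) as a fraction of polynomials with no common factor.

(24-10t+t²)/(-2+t)

By polynomial division,
  t³-4t²-36t+144 = (t-8)(t²+4t-12) + (8t+48)
  t²+4t-12 = ((1/8)t-1/4)(8t+48) + (0)
Last nonzero remainder: 8t+48. Dividing through by 8 gives the monic gcd t+6.
Cancel t+6 from numerator and denominator to get the reduced form.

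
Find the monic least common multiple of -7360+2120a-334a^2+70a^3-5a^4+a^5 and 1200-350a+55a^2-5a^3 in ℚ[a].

Repeated division with remainder:
  a^5-5a^4+70a^3-334a^2+2120a-7360 = (-(1/5)a^2-(6/5)a-66/5)(-5a^3+55a^2-350a+1200) + (212a^2-1060a+8480)
  -5a^3+55a^2-350a+1200 = (-(5/212)a+15/106)(212a^2-1060a+8480) + (0)
Last nonzero remainder: 212a^2-1060a+8480. Dividing through by 212 gives the monic gcd a^2-5a+40.
Then lcm(f, g) = f·g / gcd(f, g); expanding and making the result monic gives the answer.

44160-20080a+4124a^2-754a^3+100a^4-11a^5+a^6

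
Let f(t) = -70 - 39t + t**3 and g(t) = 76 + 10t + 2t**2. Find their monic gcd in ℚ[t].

Repeated division with remainder:
  t**3 - 39t - 70 = ((1/2)t - 5/2)(2t**2 + 10t + 76) + (-52t + 120)
  2t**2 + 10t + 76 = (-(1/26)t - 95/338)(-52t + 120) + (18544/169)
  -52t + 120 = (-(2197/4636)t + 2535/2318)(18544/169) + (0)
The last nonzero remainder is the constant 18544/169, so the polynomials are coprime and gcd = 1.

1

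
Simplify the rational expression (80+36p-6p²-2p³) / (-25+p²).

Apply the Euclidean algorithm:
  -2p³-6p²+36p+80 = (-2p-6)(p²-25) + (-14p-70)
  p²-25 = (-(1/14)p+5/14)(-14p-70) + (0)
Last nonzero remainder: -14p-70. Dividing through by -14 gives the monic gcd p+5.
Cancel p+5 from numerator and denominator to get the reduced form.

(16+4p-2p²)/(-5+p)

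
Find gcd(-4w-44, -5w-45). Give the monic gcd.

Repeated division with remainder:
  -4w-44 = (4/5)(-5w-45) + (-8)
  -5w-45 = ((5/8)w+45/8)(-8) + (0)
The last nonzero remainder is the constant -8, so the polynomials are coprime and gcd = 1.

1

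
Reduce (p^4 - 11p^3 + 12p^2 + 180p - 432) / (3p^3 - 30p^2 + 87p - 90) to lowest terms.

(p^3 - 5p^2 - 18p + 72)/(3p^2 - 12p + 15)

By polynomial division,
  p^4 - 11p^3 + 12p^2 + 180p - 432 = ((1/3)p - 1/3)(3p^3 - 30p^2 + 87p - 90) + (-27p^2 + 239p - 462)
  3p^3 - 30p^2 + 87p - 90 = (-(1/9)p + 31/243)(-27p^2 + 239p - 462) + ((1258/243)p - 2516/81)
  -27p^2 + 239p - 462 = (-(6561/1258)p + 18711/1258)((1258/243)p - 2516/81) + (0)
Last nonzero remainder: (1258/243)p - 2516/81. Dividing through by 1258/243 gives the monic gcd p - 6.
Cancel p - 6 from numerator and denominator to get the reduced form.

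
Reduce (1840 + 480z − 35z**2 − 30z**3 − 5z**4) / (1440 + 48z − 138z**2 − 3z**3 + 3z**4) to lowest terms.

(−115 − 30z − 5z**2)/(−90 − 3z + 3z**2)

Repeated division with remainder:
  −5z**4 − 30z**3 − 35z**2 + 480z + 1840 = (−5/3)(3z**4 − 3z**3 − 138z**2 + 48z + 1440) + (−35z**3 − 265z**2 + 560z + 4240)
  3z**4 − 3z**3 − 138z**2 + 48z + 1440 = (−(3/35)z + 36/49)(−35z**3 − 265z**2 + 560z + 4240) + ((5130/49)z**2 − 82080/49)
  −35z**3 − 265z**2 + 560z + 4240 = (−(343/1026)z − 2597/1026)((5130/49)z**2 − 82080/49) + (0)
Last nonzero remainder: (5130/49)z**2 − 82080/49. Dividing through by 5130/49 gives the monic gcd z**2 − 16.
Cancel z**2 − 16 from numerator and denominator to get the reduced form.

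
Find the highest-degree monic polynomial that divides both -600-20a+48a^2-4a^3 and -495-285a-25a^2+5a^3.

3+a

Euclidean algorithm in ℚ[a]:
  -4a^3+48a^2-20a-600 = (-4/5)(5a^3-25a^2-285a-495) + (28a^2-248a-996)
  5a^3-25a^2-285a-495 = ((5/28)a+135/196)(28a^2-248a-996) + ((3120/49)a+9360/49)
  28a^2-248a-996 = ((343/780)a-4067/780)((3120/49)a+9360/49) + (0)
Last nonzero remainder: (3120/49)a+9360/49. Dividing through by 3120/49 gives the monic gcd a+3.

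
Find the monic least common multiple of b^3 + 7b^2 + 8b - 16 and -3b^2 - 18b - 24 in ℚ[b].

b^4 + 9b^3 + 22b^2 - 32

Apply the Euclidean algorithm:
  b^3 + 7b^2 + 8b - 16 = (-(1/3)b - 1/3)(-3b^2 - 18b - 24) + (-6b - 24)
  -3b^2 - 18b - 24 = ((1/2)b + 1)(-6b - 24) + (0)
Last nonzero remainder: -6b - 24. Dividing through by -6 gives the monic gcd b + 4.
Then lcm(f, g) = f·g / gcd(f, g); expanding and making the result monic gives the answer.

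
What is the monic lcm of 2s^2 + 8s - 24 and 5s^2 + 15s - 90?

Euclidean algorithm in ℚ[s]:
  2s^2 + 8s - 24 = (2/5)(5s^2 + 15s - 90) + (2s + 12)
  5s^2 + 15s - 90 = ((5/2)s - 15/2)(2s + 12) + (0)
Last nonzero remainder: 2s + 12. Dividing through by 2 gives the monic gcd s + 6.
Then lcm(f, g) = f·g / gcd(f, g); expanding and making the result monic gives the answer.

s^3 + s^2 - 24s + 36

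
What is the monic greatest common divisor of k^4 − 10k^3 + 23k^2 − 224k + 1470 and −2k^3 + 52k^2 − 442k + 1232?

Apply the Euclidean algorithm:
  k^4 − 10k^3 + 23k^2 − 224k + 1470 = (−(1/2)k − 8)(−2k^3 + 52k^2 − 442k + 1232) + (218k^2 − 3144k + 11326)
  −2k^3 + 52k^2 − 442k + 1232 = (−(1/109)k + 1262/11881)(218k^2 − 3144k + 11326) + (−(49140/11881)k + 343980/11881)
  218k^2 − 3144k + 11326 = (−(1295029/24570)k + 9611729/24570)(−(49140/11881)k + 343980/11881) + (0)
Last nonzero remainder: −(49140/11881)k + 343980/11881. Dividing through by −49140/11881 gives the monic gcd k − 7.

k − 7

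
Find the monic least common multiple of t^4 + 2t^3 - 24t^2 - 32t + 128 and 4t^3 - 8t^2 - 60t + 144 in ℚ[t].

t^6 - 4t^5 - 27t^4 + 130t^3 + 104t^2 - 1056t + 1152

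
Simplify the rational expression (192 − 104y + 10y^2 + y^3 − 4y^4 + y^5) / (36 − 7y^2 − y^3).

Repeated division with remainder:
  y^5 − 4y^4 + y^3 + 10y^2 − 104y + 192 = (−y^2 + 11y − 78)(−y^3 − 7y^2 + 36) + (−500y^2 − 500y + 3000)
  −y^3 − 7y^2 + 36 = ((1/500)y + 3/250)(−500y^2 − 500y + 3000) + (0)
Last nonzero remainder: −500y^2 − 500y + 3000. Dividing through by −500 gives the monic gcd y^2 + y − 6.
Cancel y^2 + y − 6 from numerator and denominator to get the reduced form.

(32 − 12y + 5y^2 − y^3)/(6 + y)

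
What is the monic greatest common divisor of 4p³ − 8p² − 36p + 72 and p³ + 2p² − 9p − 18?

p² − 9

Euclidean algorithm in ℚ[p]:
  4p³ − 8p² − 36p + 72 = (4)(p³ + 2p² − 9p − 18) + (−16p² + 144)
  p³ + 2p² − 9p − 18 = (−(1/16)p − 1/8)(−16p² + 144) + (0)
Last nonzero remainder: −16p² + 144. Dividing through by −16 gives the monic gcd p² − 9.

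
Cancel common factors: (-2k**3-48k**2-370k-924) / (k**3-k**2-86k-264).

(-2k**2-36k-154)/(k**2-7k-44)

By polynomial division,
  -2k**3-48k**2-370k-924 = (-2)(k**3-k**2-86k-264) + (-50k**2-542k-1452)
  k**3-k**2-86k-264 = (-(1/50)k+148/625)(-50k**2-542k-1452) + ((8316/625)k+49896/625)
  -50k**2-542k-1452 = (-(15625/4158)k-6875/378)((8316/625)k+49896/625) + (0)
Last nonzero remainder: (8316/625)k+49896/625. Dividing through by 8316/625 gives the monic gcd k+6.
Cancel k+6 from numerator and denominator to get the reduced form.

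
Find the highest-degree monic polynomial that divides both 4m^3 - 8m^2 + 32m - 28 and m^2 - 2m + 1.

By polynomial division,
  4m^3 - 8m^2 + 32m - 28 = (4m)(m^2 - 2m + 1) + (28m - 28)
  m^2 - 2m + 1 = ((1/28)m - 1/28)(28m - 28) + (0)
Last nonzero remainder: 28m - 28. Dividing through by 28 gives the monic gcd m - 1.

m - 1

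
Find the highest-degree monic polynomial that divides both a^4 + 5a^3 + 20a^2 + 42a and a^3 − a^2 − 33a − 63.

Euclidean algorithm in ℚ[a]:
  a^4 + 5a^3 + 20a^2 + 42a = (a + 6)(a^3 − a^2 − 33a − 63) + (59a^2 + 303a + 378)
  a^3 − a^2 − 33a − 63 = ((1/59)a − 362/3481)(59a^2 + 303a + 378) + (−(27489/3481)a − 82467/3481)
  59a^2 + 303a + 378 = (−(205379/27489)a − 20886/1309)(−(27489/3481)a − 82467/3481) + (0)
Last nonzero remainder: −(27489/3481)a − 82467/3481. Dividing through by −27489/3481 gives the monic gcd a + 3.

a + 3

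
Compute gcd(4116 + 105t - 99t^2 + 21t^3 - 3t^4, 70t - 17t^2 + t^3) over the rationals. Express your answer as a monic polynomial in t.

Apply the Euclidean algorithm:
  -3t^4 + 21t^3 - 99t^2 + 105t + 4116 = (-3t - 30)(t^3 - 17t^2 + 70t) + (-399t^2 + 2205t + 4116)
  t^3 - 17t^2 + 70t = (-(1/399)t + 218/7581)(-399t^2 + 2205t + 4116) + ((6104/361)t - 42728/361)
  -399t^2 + 2205t + 4116 = (-(20577/872)t - 7581/218)((6104/361)t - 42728/361) + (0)
Last nonzero remainder: (6104/361)t - 42728/361. Dividing through by 6104/361 gives the monic gcd t - 7.

-7 + t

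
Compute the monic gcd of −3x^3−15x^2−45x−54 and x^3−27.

x^2+3x+9

Apply the Euclidean algorithm:
  −3x^3−15x^2−45x−54 = (−3)(x^3−27) + (−15x^2−45x−135)
  x^3−27 = (−(1/15)x+1/5)(−15x^2−45x−135) + (0)
Last nonzero remainder: −15x^2−45x−135. Dividing through by −15 gives the monic gcd x^2+3x+9.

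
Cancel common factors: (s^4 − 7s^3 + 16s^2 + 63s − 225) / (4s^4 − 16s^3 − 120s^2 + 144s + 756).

Repeated division with remainder:
  s^4 − 7s^3 + 16s^2 + 63s − 225 = (1/4)(4s^4 − 16s^3 − 120s^2 + 144s + 756) + (−3s^3 + 46s^2 + 27s − 414)
  4s^4 − 16s^3 − 120s^2 + 144s + 756 = (−(4/3)s − 136/9)(−3s^3 + 46s^2 + 27s − 414) + ((5500/9)s^2 − 5500)
  −3s^3 + 46s^2 + 27s − 414 = (−(27/5500)s + 207/2750)((5500/9)s^2 − 5500) + (0)
Last nonzero remainder: (5500/9)s^2 − 5500. Dividing through by 5500/9 gives the monic gcd s^2 − 9.
Cancel s^2 − 9 from numerator and denominator to get the reduced form.

(s^2 − 7s + 25)/(4s^2 − 16s − 84)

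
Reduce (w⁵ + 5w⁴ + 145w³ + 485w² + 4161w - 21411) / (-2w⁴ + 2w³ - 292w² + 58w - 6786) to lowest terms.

(-w³ - 6w² - 34w + 183)/(2w² + 58)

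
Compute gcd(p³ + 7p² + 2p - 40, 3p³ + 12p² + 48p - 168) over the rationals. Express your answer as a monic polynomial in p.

p - 2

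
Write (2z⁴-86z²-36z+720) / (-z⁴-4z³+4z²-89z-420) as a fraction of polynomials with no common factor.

By polynomial division,
  2z⁴-86z²-36z+720 = (-2)(-z⁴-4z³+4z²-89z-420) + (-8z³-78z²-214z-120)
  -z⁴-4z³+4z²-89z-420 = ((1/8)z-23/32)(-8z³-78z²-214z-120) + (-(405/16)z²-(3645/16)z-2025/4)
  -8z³-78z²-214z-120 = ((128/405)z+32/135)(-(405/16)z²-(3645/16)z-2025/4) + (0)
Last nonzero remainder: -(405/16)z²-(3645/16)z-2025/4. Dividing through by -405/16 gives the monic gcd z²+9z+20.
Cancel z²+9z+20 from numerator and denominator to get the reduced form.

(-2z²+18z-36)/(z²-5z+21)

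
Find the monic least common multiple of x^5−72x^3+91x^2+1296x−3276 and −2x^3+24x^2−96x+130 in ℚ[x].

x^6−5x^5−72x^4+451x^3+841x^2−9756x+16380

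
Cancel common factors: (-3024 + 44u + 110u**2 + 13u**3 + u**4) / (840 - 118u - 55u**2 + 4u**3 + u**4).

(108 + 10u + u**2)/(-30 + u + u**2)

Euclidean algorithm in ℚ[u]:
  u**4 + 13u**3 + 110u**2 + 44u - 3024 = (u**4 + 4u**3 - 55u**2 - 118u + 840) + (9u**3 + 165u**2 + 162u - 3864)
  u**4 + 4u**3 - 55u**2 - 118u + 840 = ((1/9)u - 43/27)(9u**3 + 165u**2 + 162u - 3864) + ((1708/9)u**2 + (1708/3)u - 47824/9)
  9u**3 + 165u**2 + 162u - 3864 = ((81/1708)u + 621/854)((1708/9)u**2 + (1708/3)u - 47824/9) + (0)
Last nonzero remainder: (1708/9)u**2 + (1708/3)u - 47824/9. Dividing through by 1708/9 gives the monic gcd u**2 + 3u - 28.
Cancel u**2 + 3u - 28 from numerator and denominator to get the reduced form.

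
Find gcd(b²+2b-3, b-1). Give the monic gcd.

b-1

By polynomial division,
  b²+2b-3 = (b+3)(b-1) + (0)
The last nonzero remainder b-1 is already monic.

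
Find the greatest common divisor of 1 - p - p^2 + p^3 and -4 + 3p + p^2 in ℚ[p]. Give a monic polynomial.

-1 + p

Apply the Euclidean algorithm:
  p^3 - p^2 - p + 1 = (p - 4)(p^2 + 3p - 4) + (15p - 15)
  p^2 + 3p - 4 = ((1/15)p + 4/15)(15p - 15) + (0)
Last nonzero remainder: 15p - 15. Dividing through by 15 gives the monic gcd p - 1.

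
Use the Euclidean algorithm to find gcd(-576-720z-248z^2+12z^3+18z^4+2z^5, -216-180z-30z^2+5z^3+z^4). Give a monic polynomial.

Repeated division with remainder:
  2z^5+18z^4+12z^3-248z^2-720z-576 = (2z+8)(z^4+5z^3-30z^2-180z-216) + (32z^3+352z^2+1152z+1152)
  z^4+5z^3-30z^2-180z-216 = ((1/32)z-3/16)(32z^3+352z^2+1152z+1152) + (0)
Last nonzero remainder: 32z^3+352z^2+1152z+1152. Dividing through by 32 gives the monic gcd z^3+11z^2+36z+36.

36+36z+11z^2+z^3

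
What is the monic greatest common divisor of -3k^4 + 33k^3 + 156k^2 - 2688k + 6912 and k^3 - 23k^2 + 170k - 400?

k - 8

By polynomial division,
  -3k^4 + 33k^3 + 156k^2 - 2688k + 6912 = (-3k - 36)(k^3 - 23k^2 + 170k - 400) + (-162k^2 + 2232k - 7488)
  k^3 - 23k^2 + 170k - 400 = (-(1/162)k + 83/1458)(-162k^2 + 2232k - 7488) + (-(266/81)k + 2128/81)
  -162k^2 + 2232k - 7488 = ((6561/133)k - 37908/133)(-(266/81)k + 2128/81) + (0)
Last nonzero remainder: -(266/81)k + 2128/81. Dividing through by -266/81 gives the monic gcd k - 8.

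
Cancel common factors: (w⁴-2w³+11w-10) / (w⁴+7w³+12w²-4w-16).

(w²-3w+5)/(w²+6w+8)

By polynomial division,
  w⁴-2w³+11w-10 = (w⁴+7w³+12w²-4w-16) + (-9w³-12w²+15w+6)
  w⁴+7w³+12w²-4w-16 = (-(1/9)w-17/27)(-9w³-12w²+15w+6) + ((55/9)w²+(55/9)w-110/9)
  -9w³-12w²+15w+6 = (-(81/55)w-27/55)((55/9)w²+(55/9)w-110/9) + (0)
Last nonzero remainder: (55/9)w²+(55/9)w-110/9. Dividing through by 55/9 gives the monic gcd w²+w-2.
Cancel w²+w-2 from numerator and denominator to get the reduced form.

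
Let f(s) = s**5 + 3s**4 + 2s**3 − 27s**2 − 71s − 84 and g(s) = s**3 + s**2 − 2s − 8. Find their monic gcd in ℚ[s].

s**2 + 3s + 4

Repeated division with remainder:
  s**5 + 3s**4 + 2s**3 − 27s**2 − 71s − 84 = (s**2 + 2s + 2)(s**3 + s**2 − 2s − 8) + (−17s**2 − 51s − 68)
  s**3 + s**2 − 2s − 8 = (−(1/17)s + 2/17)(−17s**2 − 51s − 68) + (0)
Last nonzero remainder: −17s**2 − 51s − 68. Dividing through by −17 gives the monic gcd s**2 + 3s + 4.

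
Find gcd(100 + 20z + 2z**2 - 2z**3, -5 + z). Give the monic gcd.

-5 + z

Apply the Euclidean algorithm:
  -2z**3 + 2z**2 + 20z + 100 = (-2z**2 - 8z - 20)(z - 5) + (0)
The last nonzero remainder z - 5 is already monic.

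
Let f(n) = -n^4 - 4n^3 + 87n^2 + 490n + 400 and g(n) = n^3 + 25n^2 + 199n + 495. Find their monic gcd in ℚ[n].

By polynomial division,
  -n^4 - 4n^3 + 87n^2 + 490n + 400 = (-n + 21)(n^3 + 25n^2 + 199n + 495) + (-239n^2 - 3194n - 9995)
  n^3 + 25n^2 + 199n + 495 = (-(1/239)n - 2781/57121)(-239n^2 - 3194n - 9995) + ((95760/57121)n + 478800/57121)
  -239n^2 - 3194n - 9995 = (-(13651919/95760)n - 114184879/95760)((95760/57121)n + 478800/57121) + (0)
Last nonzero remainder: (95760/57121)n + 478800/57121. Dividing through by 95760/57121 gives the monic gcd n + 5.

n + 5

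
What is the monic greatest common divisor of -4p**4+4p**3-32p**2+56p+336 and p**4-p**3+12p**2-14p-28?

p**2+14

Apply the Euclidean algorithm:
  -4p**4+4p**3-32p**2+56p+336 = (-4)(p**4-p**3+12p**2-14p-28) + (16p**2+224)
  p**4-p**3+12p**2-14p-28 = ((1/16)p**2-(1/16)p-1/8)(16p**2+224) + (0)
Last nonzero remainder: 16p**2+224. Dividing through by 16 gives the monic gcd p**2+14.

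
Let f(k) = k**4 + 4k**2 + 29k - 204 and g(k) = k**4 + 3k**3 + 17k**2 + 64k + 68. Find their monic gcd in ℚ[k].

By polynomial division,
  k**4 + 4k**2 + 29k - 204 = (k**4 + 3k**3 + 17k**2 + 64k + 68) + (-3k**3 - 13k**2 - 35k - 272)
  k**4 + 3k**3 + 17k**2 + 64k + 68 = (-(1/3)k + 4/9)(-3k**3 - 13k**2 - 35k - 272) + ((100/9)k**2 - (100/9)k + 1700/9)
  -3k**3 - 13k**2 - 35k - 272 = (-(27/100)k - 36/25)((100/9)k**2 - (100/9)k + 1700/9) + (0)
Last nonzero remainder: (100/9)k**2 - (100/9)k + 1700/9. Dividing through by 100/9 gives the monic gcd k**2 - k + 17.

k**2 - k + 17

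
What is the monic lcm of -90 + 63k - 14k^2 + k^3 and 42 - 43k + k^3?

Apply the Euclidean algorithm:
  k^3 - 14k^2 + 63k - 90 = (k^3 - 43k + 42) + (-14k^2 + 106k - 132)
  k^3 - 43k + 42 = (-(1/14)k - 53/98)(-14k^2 + 106k - 132) + ((240/49)k - 1440/49)
  -14k^2 + 106k - 132 = (-(343/120)k + 539/120)((240/49)k - 1440/49) + (0)
Last nonzero remainder: (240/49)k - 1440/49. Dividing through by 240/49 gives the monic gcd k - 6.
Then lcm(f, g) = f·g / gcd(f, g); expanding and making the result monic gives the answer.

630 - 981k + 386k^2 - 28k^3 - 8k^4 + k^5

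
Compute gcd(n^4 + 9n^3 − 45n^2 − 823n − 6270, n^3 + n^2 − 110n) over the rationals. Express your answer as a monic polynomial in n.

n^2 + n − 110

Euclidean algorithm in ℚ[n]:
  n^4 + 9n^3 − 45n^2 − 823n − 6270 = (n + 8)(n^3 + n^2 − 110n) + (57n^2 + 57n − 6270)
  n^3 + n^2 − 110n = ((1/57)n)(57n^2 + 57n − 6270) + (0)
Last nonzero remainder: 57n^2 + 57n − 6270. Dividing through by 57 gives the monic gcd n^2 + n − 110.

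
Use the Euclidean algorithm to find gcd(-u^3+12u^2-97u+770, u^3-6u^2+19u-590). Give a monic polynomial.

u-10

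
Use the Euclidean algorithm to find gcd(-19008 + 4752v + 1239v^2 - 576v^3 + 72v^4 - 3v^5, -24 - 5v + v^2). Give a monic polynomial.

Repeated division with remainder:
  -3v^5 + 72v^4 - 576v^3 + 1239v^2 + 4752v - 19008 = (-3v^3 + 57v^2 - 363v + 792)(v^2 - 5v - 24) + (0)
The last nonzero remainder v^2 - 5v - 24 is already monic.

-24 - 5v + v^2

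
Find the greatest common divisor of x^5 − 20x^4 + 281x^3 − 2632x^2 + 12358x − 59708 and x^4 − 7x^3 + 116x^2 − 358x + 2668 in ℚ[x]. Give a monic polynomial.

x^2 − 3x + 46

Euclidean algorithm in ℚ[x]:
  x^5 − 20x^4 + 281x^3 − 2632x^2 + 12358x − 59708 = (x − 13)(x^4 − 7x^3 + 116x^2 − 358x + 2668) + (74x^3 − 766x^2 + 5036x − 25024)
  x^4 − 7x^3 + 116x^2 − 358x + 2668 = ((1/74)x + 62/1369)(74x^3 − 766x^2 + 5036x − 25024) + ((113130/1369)x^2 − (339390/1369)x + 5203980/1369)
  74x^3 − 766x^2 + 5036x − 25024 = ((50653/56565)x − 372368/56565)((113130/1369)x^2 − (339390/1369)x + 5203980/1369) + (0)
Last nonzero remainder: (113130/1369)x^2 − (339390/1369)x + 5203980/1369. Dividing through by 113130/1369 gives the monic gcd x^2 − 3x + 46.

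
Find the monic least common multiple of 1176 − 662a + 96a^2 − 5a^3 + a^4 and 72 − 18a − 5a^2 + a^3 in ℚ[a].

Repeated division with remainder:
  a^4 − 5a^3 + 96a^2 − 662a + 1176 = (a)(a^3 − 5a^2 − 18a + 72) + (114a^2 − 734a + 1176)
  a^3 − 5a^2 − 18a + 72 = ((1/114)a + 41/3249)(114a^2 − 734a + 1176) + (−(61904/3249)a + 61904/1083)
  114a^2 − 734a + 1176 = (−(185193/30952)a + 159201/7738)(−(61904/3249)a + 61904/1083) + (0)
Last nonzero remainder: −(61904/3249)a + 61904/1083. Dividing through by −61904/3249 gives the monic gcd a − 3.
Then lcm(f, g) = f·g / gcd(f, g); expanding and making the result monic gives the answer.

−28224 + 13536a + 196a^2 − 734a^3 + 82a^4 − 7a^5 + a^6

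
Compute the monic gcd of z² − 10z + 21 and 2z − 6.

By polynomial division,
  z² − 10z + 21 = ((1/2)z − 7/2)(2z − 6) + (0)
Last nonzero remainder: 2z − 6. Dividing through by 2 gives the monic gcd z − 3.

z − 3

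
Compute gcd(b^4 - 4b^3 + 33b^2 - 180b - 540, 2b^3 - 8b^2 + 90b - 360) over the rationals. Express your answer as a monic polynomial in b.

Euclidean algorithm in ℚ[b]:
  b^4 - 4b^3 + 33b^2 - 180b - 540 = ((1/2)b)(2b^3 - 8b^2 + 90b - 360) + (-12b^2 - 540)
  2b^3 - 8b^2 + 90b - 360 = (-(1/6)b + 2/3)(-12b^2 - 540) + (0)
Last nonzero remainder: -12b^2 - 540. Dividing through by -12 gives the monic gcd b^2 + 45.

b^2 + 45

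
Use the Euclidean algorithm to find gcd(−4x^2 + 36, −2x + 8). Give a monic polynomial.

1

By polynomial division,
  −4x^2 + 36 = (2x + 8)(−2x + 8) + (−28)
  −2x + 8 = ((1/14)x − 2/7)(−28) + (0)
The last nonzero remainder is the constant −28, so the polynomials are coprime and gcd = 1.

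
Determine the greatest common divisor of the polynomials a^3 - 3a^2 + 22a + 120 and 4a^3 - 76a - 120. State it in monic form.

a + 3

By polynomial division,
  a^3 - 3a^2 + 22a + 120 = (1/4)(4a^3 - 76a - 120) + (-3a^2 + 41a + 150)
  4a^3 - 76a - 120 = (-(4/3)a - 164/9)(-3a^2 + 41a + 150) + ((7840/9)a + 7840/3)
  -3a^2 + 41a + 150 = (-(27/7840)a + 45/784)((7840/9)a + 7840/3) + (0)
Last nonzero remainder: (7840/9)a + 7840/3. Dividing through by 7840/9 gives the monic gcd a + 3.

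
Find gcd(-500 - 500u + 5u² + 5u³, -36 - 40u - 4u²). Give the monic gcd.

1 + u

Repeated division with remainder:
  5u³ + 5u² - 500u - 500 = (-(5/4)u + 45/4)(-4u² - 40u - 36) + (-95u - 95)
  -4u² - 40u - 36 = ((4/95)u + 36/95)(-95u - 95) + (0)
Last nonzero remainder: -95u - 95. Dividing through by -95 gives the monic gcd u + 1.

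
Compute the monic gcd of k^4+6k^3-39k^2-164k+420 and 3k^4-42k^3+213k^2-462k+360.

k^2-7k+10

Repeated division with remainder:
  k^4+6k^3-39k^2-164k+420 = (1/3)(3k^4-42k^3+213k^2-462k+360) + (20k^3-110k^2-10k+300)
  3k^4-42k^3+213k^2-462k+360 = ((3/20)k-51/40)(20k^3-110k^2-10k+300) + ((297/4)k^2-(2079/4)k+1485/2)
  20k^3-110k^2-10k+300 = ((80/297)k+40/99)((297/4)k^2-(2079/4)k+1485/2) + (0)
Last nonzero remainder: (297/4)k^2-(2079/4)k+1485/2. Dividing through by 297/4 gives the monic gcd k^2-7k+10.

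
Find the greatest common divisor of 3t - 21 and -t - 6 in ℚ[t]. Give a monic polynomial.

Apply the Euclidean algorithm:
  3t - 21 = (-3)(-t - 6) + (-39)
  -t - 6 = ((1/39)t + 2/13)(-39) + (0)
The last nonzero remainder is the constant -39, so the polynomials are coprime and gcd = 1.

1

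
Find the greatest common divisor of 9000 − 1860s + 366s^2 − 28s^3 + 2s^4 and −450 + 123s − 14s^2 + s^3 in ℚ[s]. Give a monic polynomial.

75 − 8s + s^2

Apply the Euclidean algorithm:
  2s^4 − 28s^3 + 366s^2 − 1860s + 9000 = (2s)(s^3 − 14s^2 + 123s − 450) + (120s^2 − 960s + 9000)
  s^3 − 14s^2 + 123s − 450 = ((1/120)s − 1/20)(120s^2 − 960s + 9000) + (0)
Last nonzero remainder: 120s^2 − 960s + 9000. Dividing through by 120 gives the monic gcd s^2 − 8s + 75.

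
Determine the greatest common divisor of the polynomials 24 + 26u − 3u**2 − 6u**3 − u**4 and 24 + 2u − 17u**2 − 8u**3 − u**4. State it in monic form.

12 + 7u + u**2

Euclidean algorithm in ℚ[u]:
  −u**4 − 6u**3 − 3u**2 + 26u + 24 = (−u**4 − 8u**3 − 17u**2 + 2u + 24) + (2u**3 + 14u**2 + 24u)
  −u**4 − 8u**3 − 17u**2 + 2u + 24 = (−(1/2)u − 1/2)(2u**3 + 14u**2 + 24u) + (2u**2 + 14u + 24)
  2u**3 + 14u**2 + 24u = (u)(2u**2 + 14u + 24) + (0)
Last nonzero remainder: 2u**2 + 14u + 24. Dividing through by 2 gives the monic gcd u**2 + 7u + 12.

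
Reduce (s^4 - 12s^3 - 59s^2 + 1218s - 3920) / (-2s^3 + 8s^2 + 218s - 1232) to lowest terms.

Repeated division with remainder:
  s^4 - 12s^3 - 59s^2 + 1218s - 3920 = (-(1/2)s + 4)(-2s^3 + 8s^2 + 218s - 1232) + (18s^2 - 270s + 1008)
  -2s^3 + 8s^2 + 218s - 1232 = (-(1/9)s - 11/9)(18s^2 - 270s + 1008) + (0)
Last nonzero remainder: 18s^2 - 270s + 1008. Dividing through by 18 gives the monic gcd s^2 - 15s + 56.
Cancel s^2 - 15s + 56 from numerator and denominator to get the reduced form.

(-s^2 - 3s + 70)/(2s + 22)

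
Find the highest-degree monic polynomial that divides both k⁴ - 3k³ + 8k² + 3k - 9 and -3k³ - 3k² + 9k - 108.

k² - 3k + 9

Euclidean algorithm in ℚ[k]:
  k⁴ - 3k³ + 8k² + 3k - 9 = (-(1/3)k + 4/3)(-3k³ - 3k² + 9k - 108) + (15k² - 45k + 135)
  -3k³ - 3k² + 9k - 108 = (-(1/5)k - 4/5)(15k² - 45k + 135) + (0)
Last nonzero remainder: 15k² - 45k + 135. Dividing through by 15 gives the monic gcd k² - 3k + 9.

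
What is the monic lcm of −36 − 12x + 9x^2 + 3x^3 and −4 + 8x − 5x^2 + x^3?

−24 + 28x + 6x^2 − 11x^3 + x^5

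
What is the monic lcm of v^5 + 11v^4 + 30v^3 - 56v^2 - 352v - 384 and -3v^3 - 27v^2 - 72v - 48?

v^6 + 12v^5 + 41v^4 - 26v^3 - 408v^2 - 736v - 384

Apply the Euclidean algorithm:
  v^5 + 11v^4 + 30v^3 - 56v^2 - 352v - 384 = (-(1/3)v^2 - (2/3)v + 4)(-3v^3 - 27v^2 - 72v - 48) + (-12v^2 - 96v - 192)
  -3v^3 - 27v^2 - 72v - 48 = ((1/4)v + 1/4)(-12v^2 - 96v - 192) + (0)
Last nonzero remainder: -12v^2 - 96v - 192. Dividing through by -12 gives the monic gcd v^2 + 8v + 16.
Then lcm(f, g) = f·g / gcd(f, g); expanding and making the result monic gives the answer.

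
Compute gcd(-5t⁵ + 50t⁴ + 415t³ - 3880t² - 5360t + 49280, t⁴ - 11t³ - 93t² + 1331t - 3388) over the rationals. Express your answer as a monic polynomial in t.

t³ - 22t² + 149t - 308

Euclidean algorithm in ℚ[t]:
  -5t⁵ + 50t⁴ + 415t³ - 3880t² - 5360t + 49280 = (-5t - 5)(t⁴ - 11t³ - 93t² + 1331t - 3388) + (-105t³ + 2310t² - 15645t + 32340)
  t⁴ - 11t³ - 93t² + 1331t - 3388 = (-(1/105)t - 11/105)(-105t³ + 2310t² - 15645t + 32340) + (0)
Last nonzero remainder: -105t³ + 2310t² - 15645t + 32340. Dividing through by -105 gives the monic gcd t³ - 22t² + 149t - 308.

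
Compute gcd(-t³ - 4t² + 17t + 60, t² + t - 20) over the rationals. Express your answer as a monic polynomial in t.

Apply the Euclidean algorithm:
  -t³ - 4t² + 17t + 60 = (-t - 3)(t² + t - 20) + (0)
The last nonzero remainder t² + t - 20 is already monic.

t² + t - 20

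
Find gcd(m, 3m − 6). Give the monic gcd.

Apply the Euclidean algorithm:
  m = (1/3)(3m − 6) + (2)
  3m − 6 = ((3/2)m − 3)(2) + (0)
The last nonzero remainder is the constant 2, so the polynomials are coprime and gcd = 1.

1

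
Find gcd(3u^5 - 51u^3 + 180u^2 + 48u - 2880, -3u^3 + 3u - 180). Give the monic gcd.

u^3 - u + 60

By polynomial division,
  3u^5 - 51u^3 + 180u^2 + 48u - 2880 = (-u^2 + 16)(-3u^3 + 3u - 180) + (0)
Last nonzero remainder: -3u^3 + 3u - 180. Dividing through by -3 gives the monic gcd u^3 - u + 60.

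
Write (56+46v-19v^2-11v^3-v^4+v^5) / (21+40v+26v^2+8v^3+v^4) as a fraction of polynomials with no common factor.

(8-6v+v^2)/(3+v)

Euclidean algorithm in ℚ[v]:
  v^5-v^4-11v^3-19v^2+46v+56 = (v-9)(v^4+8v^3+26v^2+40v+21) + (35v^3+175v^2+385v+245)
  v^4+8v^3+26v^2+40v+21 = ((1/35)v+3/35)(35v^3+175v^2+385v+245) + (0)
Last nonzero remainder: 35v^3+175v^2+385v+245. Dividing through by 35 gives the monic gcd v^3+5v^2+11v+7.
Cancel v^3+5v^2+11v+7 from numerator and denominator to get the reduced form.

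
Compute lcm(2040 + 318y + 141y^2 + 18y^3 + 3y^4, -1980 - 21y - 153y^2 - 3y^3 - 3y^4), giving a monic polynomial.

22440 + 4858y + 2443y^2 + 398y^3 + 92y^4 + 8y^5 + y^6

By polynomial division,
  3y^4 + 18y^3 + 141y^2 + 318y + 2040 = (-1)(-3y^4 - 3y^3 - 153y^2 - 21y - 1980) + (15y^3 - 12y^2 + 297y + 60)
  -3y^4 - 3y^3 - 153y^2 - 21y - 1980 = (-(1/5)y - 9/25)(15y^3 - 12y^2 + 297y + 60) + (-(2448/25)y^2 + (2448/25)y - 9792/5)
  15y^3 - 12y^2 + 297y + 60 = (-(125/816)y - 25/816)(-(2448/25)y^2 + (2448/25)y - 9792/5) + (0)
Last nonzero remainder: -(2448/25)y^2 + (2448/25)y - 9792/5. Dividing through by -2448/25 gives the monic gcd y^2 - y + 20.
Then lcm(f, g) = f·g / gcd(f, g); expanding and making the result monic gives the answer.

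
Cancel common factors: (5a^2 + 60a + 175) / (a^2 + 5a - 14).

Repeated division with remainder:
  5a^2 + 60a + 175 = (5)(a^2 + 5a - 14) + (35a + 245)
  a^2 + 5a - 14 = ((1/35)a - 2/35)(35a + 245) + (0)
Last nonzero remainder: 35a + 245. Dividing through by 35 gives the monic gcd a + 7.
Cancel a + 7 from numerator and denominator to get the reduced form.

(5a + 25)/(a - 2)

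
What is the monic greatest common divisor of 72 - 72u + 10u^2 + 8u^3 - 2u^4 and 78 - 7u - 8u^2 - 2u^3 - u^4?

By polynomial division,
  -2u^4 + 8u^3 + 10u^2 - 72u + 72 = (2)(-u^4 - 2u^3 - 8u^2 - 7u + 78) + (12u^3 + 26u^2 - 58u - 84)
  -u^4 - 2u^3 - 8u^2 - 7u + 78 = (-(1/12)u + 1/72)(12u^3 + 26u^2 - 58u - 84) + (-(475/36)u^2 - (475/36)u + 475/6)
  12u^3 + 26u^2 - 58u - 84 = (-(432/475)u - 504/475)(-(475/36)u^2 - (475/36)u + 475/6) + (0)
Last nonzero remainder: -(475/36)u^2 - (475/36)u + 475/6. Dividing through by -475/36 gives the monic gcd u^2 + u - 6.

-6 + u + u^2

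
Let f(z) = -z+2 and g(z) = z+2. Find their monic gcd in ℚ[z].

1

Apply the Euclidean algorithm:
  -z+2 = (-1)(z+2) + (4)
  z+2 = ((1/4)z+1/2)(4) + (0)
The last nonzero remainder is the constant 4, so the polynomials are coprime and gcd = 1.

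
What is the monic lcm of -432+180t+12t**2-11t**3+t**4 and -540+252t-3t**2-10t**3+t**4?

Apply the Euclidean algorithm:
  t**4-11t**3+12t**2+180t-432 = (t**4-10t**3-3t**2+252t-540) + (-t**3+15t**2-72t+108)
  t**4-10t**3-3t**2+252t-540 = (-t-5)(-t**3+15t**2-72t+108) + (0)
Last nonzero remainder: -t**3+15t**2-72t+108. Dividing through by -1 gives the monic gcd t**3-15t**2+72t-108.
Then lcm(f, g) = f·g / gcd(f, g); expanding and making the result monic gives the answer.

-2160+468t+240t**2-43t**3-6t**4+t**5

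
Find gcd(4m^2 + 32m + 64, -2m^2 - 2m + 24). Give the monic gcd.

m + 4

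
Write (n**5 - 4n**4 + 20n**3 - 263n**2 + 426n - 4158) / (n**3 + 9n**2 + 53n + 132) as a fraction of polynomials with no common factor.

(n**3 - 9n**2 + 32n - 126)/(n + 4)

Euclidean algorithm in ℚ[n]:
  n**5 - 4n**4 + 20n**3 - 263n**2 + 426n - 4158 = (n**2 - 13n + 84)(n**3 + 9n**2 + 53n + 132) + (-462n**2 - 2310n - 15246)
  n**3 + 9n**2 + 53n + 132 = (-(1/462)n - 2/231)(-462n**2 - 2310n - 15246) + (0)
Last nonzero remainder: -462n**2 - 2310n - 15246. Dividing through by -462 gives the monic gcd n**2 + 5n + 33.
Cancel n**2 + 5n + 33 from numerator and denominator to get the reduced form.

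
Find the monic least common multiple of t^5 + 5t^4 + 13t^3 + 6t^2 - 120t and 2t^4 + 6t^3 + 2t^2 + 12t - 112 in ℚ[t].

Euclidean algorithm in ℚ[t]:
  t^5 + 5t^4 + 13t^3 + 6t^2 - 120t = ((1/2)t + 1)(2t^4 + 6t^3 + 2t^2 + 12t - 112) + (6t^3 - 2t^2 - 76t + 112)
  2t^4 + 6t^3 + 2t^2 + 12t - 112 = ((1/3)t + 10/9)(6t^3 - 2t^2 - 76t + 112) + ((266/9)t^2 + (532/9)t - 2128/9)
  6t^3 - 2t^2 - 76t + 112 = ((27/133)t - 9/19)((266/9)t^2 + (532/9)t - 2128/9) + (0)
Last nonzero remainder: (266/9)t^2 + (532/9)t - 2128/9. Dividing through by 266/9 gives the monic gcd t^2 + 2t - 8.
Then lcm(f, g) = f·g / gcd(f, g); expanding and making the result monic gives the answer.

t^7 + 6t^6 + 25t^5 + 54t^4 - 23t^3 - 78t^2 - 840t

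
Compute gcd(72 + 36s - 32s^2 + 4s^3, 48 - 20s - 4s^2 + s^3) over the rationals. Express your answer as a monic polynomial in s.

-6 + s

Apply the Euclidean algorithm:
  4s^3 - 32s^2 + 36s + 72 = (4)(s^3 - 4s^2 - 20s + 48) + (-16s^2 + 116s - 120)
  s^3 - 4s^2 - 20s + 48 = (-(1/16)s - 13/64)(-16s^2 + 116s - 120) + (-(63/16)s + 189/8)
  -16s^2 + 116s - 120 = ((256/63)s - 320/63)(-(63/16)s + 189/8) + (0)
Last nonzero remainder: -(63/16)s + 189/8. Dividing through by -63/16 gives the monic gcd s - 6.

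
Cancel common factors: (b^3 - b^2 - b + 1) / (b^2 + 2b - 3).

By polynomial division,
  b^3 - b^2 - b + 1 = (b - 3)(b^2 + 2b - 3) + (8b - 8)
  b^2 + 2b - 3 = ((1/8)b + 3/8)(8b - 8) + (0)
Last nonzero remainder: 8b - 8. Dividing through by 8 gives the monic gcd b - 1.
Cancel b - 1 from numerator and denominator to get the reduced form.

(b^2 - 1)/(b + 3)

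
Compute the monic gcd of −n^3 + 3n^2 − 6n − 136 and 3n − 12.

Euclidean algorithm in ℚ[n]:
  −n^3 + 3n^2 − 6n − 136 = (−(1/3)n^2 − (1/3)n − 10/3)(3n − 12) + (−176)
  3n − 12 = (−(3/176)n + 3/44)(−176) + (0)
The last nonzero remainder is the constant −176, so the polynomials are coprime and gcd = 1.

1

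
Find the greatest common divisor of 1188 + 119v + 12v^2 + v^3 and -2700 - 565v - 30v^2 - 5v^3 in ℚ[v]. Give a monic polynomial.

Apply the Euclidean algorithm:
  v^3 + 12v^2 + 119v + 1188 = (-1/5)(-5v^3 - 30v^2 - 565v - 2700) + (6v^2 + 6v + 648)
  -5v^3 - 30v^2 - 565v - 2700 = (-(5/6)v - 25/6)(6v^2 + 6v + 648) + (0)
Last nonzero remainder: 6v^2 + 6v + 648. Dividing through by 6 gives the monic gcd v^2 + v + 108.

108 + v + v^2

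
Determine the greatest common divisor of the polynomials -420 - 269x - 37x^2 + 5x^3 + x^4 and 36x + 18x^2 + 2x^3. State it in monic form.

By polynomial division,
  x^4 + 5x^3 - 37x^2 - 269x - 420 = ((1/2)x - 2)(2x^3 + 18x^2 + 36x) + (-19x^2 - 197x - 420)
  2x^3 + 18x^2 + 36x = (-(2/19)x + 52/361)(-19x^2 - 197x - 420) + ((7280/361)x + 21840/361)
  -19x^2 - 197x - 420 = (-(6859/7280)x - 361/52)((7280/361)x + 21840/361) + (0)
Last nonzero remainder: (7280/361)x + 21840/361. Dividing through by 7280/361 gives the monic gcd x + 3.

3 + x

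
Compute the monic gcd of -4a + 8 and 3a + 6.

1

Euclidean algorithm in ℚ[a]:
  -4a + 8 = (-4/3)(3a + 6) + (16)
  3a + 6 = ((3/16)a + 3/8)(16) + (0)
The last nonzero remainder is the constant 16, so the polynomials are coprime and gcd = 1.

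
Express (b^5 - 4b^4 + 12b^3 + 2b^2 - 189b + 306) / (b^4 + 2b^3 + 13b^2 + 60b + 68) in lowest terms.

(b^3 - 2b^2 - 9b + 18)/(b^2 + 4b + 4)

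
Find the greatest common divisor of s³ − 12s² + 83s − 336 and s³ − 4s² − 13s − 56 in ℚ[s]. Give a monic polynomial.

Apply the Euclidean algorithm:
  s³ − 12s² + 83s − 336 = (s³ − 4s² − 13s − 56) + (−8s² + 96s − 280)
  s³ − 4s² − 13s − 56 = (−(1/8)s − 1)(−8s² + 96s − 280) + (48s − 336)
  −8s² + 96s − 280 = (−(1/6)s + 5/6)(48s − 336) + (0)
Last nonzero remainder: 48s − 336. Dividing through by 48 gives the monic gcd s − 7.

s − 7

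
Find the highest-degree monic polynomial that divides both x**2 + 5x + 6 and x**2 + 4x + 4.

x + 2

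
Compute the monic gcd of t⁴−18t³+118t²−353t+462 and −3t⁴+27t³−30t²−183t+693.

t³−12t²+46t−77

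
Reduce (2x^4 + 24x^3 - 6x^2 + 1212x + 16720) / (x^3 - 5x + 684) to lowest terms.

Euclidean algorithm in ℚ[x]:
  2x^4 + 24x^3 - 6x^2 + 1212x + 16720 = (2x + 24)(x^3 - 5x + 684) + (4x^2 - 36x + 304)
  x^3 - 5x + 684 = ((1/4)x + 9/4)(4x^2 - 36x + 304) + (0)
Last nonzero remainder: 4x^2 - 36x + 304. Dividing through by 4 gives the monic gcd x^2 - 9x + 76.
Cancel x^2 - 9x + 76 from numerator and denominator to get the reduced form.

(2x^2 + 42x + 220)/(x + 9)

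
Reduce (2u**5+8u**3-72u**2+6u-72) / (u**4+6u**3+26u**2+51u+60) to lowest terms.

(2u**3-6u**2+2u-6)/(u**2+3u+5)

By polynomial division,
  2u**5+8u**3-72u**2+6u-72 = (2u-12)(u**4+6u**3+26u**2+51u+60) + (28u**3+138u**2+498u+648)
  u**4+6u**3+26u**2+51u+60 = ((1/28)u+15/392)(28u**3+138u**2+498u+648) + ((575/196)u**2+(1725/196)u+1725/49)
  28u**3+138u**2+498u+648 = ((5488/575)u+10584/575)((575/196)u**2+(1725/196)u+1725/49) + (0)
Last nonzero remainder: (575/196)u**2+(1725/196)u+1725/49. Dividing through by 575/196 gives the monic gcd u**2+3u+12.
Cancel u**2+3u+12 from numerator and denominator to get the reduced form.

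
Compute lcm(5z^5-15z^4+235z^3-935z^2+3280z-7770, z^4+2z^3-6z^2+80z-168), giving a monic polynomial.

By polynomial division,
  5z^5-15z^4+235z^3-935z^2+3280z-7770 = (5z-25)(z^4+2z^3-6z^2+80z-168) + (315z^3-1485z^2+6120z-11970)
  z^4+2z^3-6z^2+80z-168 = ((1/315)z+47/2205)(315z^3-1485z^2+6120z-11970) + ((305/49)z^2-(610/49)z+610/7)
  315z^3-1485z^2+6120z-11970 = ((3087/61)z-8379/61)((305/49)z^2-(610/49)z+610/7) + (0)
Last nonzero remainder: (305/49)z^2-(610/49)z+610/7. Dividing through by 305/49 gives the monic gcd z^2-2z+14.
Then lcm(f, g) = f·g / gcd(f, g); expanding and making the result monic gives the answer.

z^7+z^6+23z^5+37z^4-656z^3+3314z^2-14088z+18648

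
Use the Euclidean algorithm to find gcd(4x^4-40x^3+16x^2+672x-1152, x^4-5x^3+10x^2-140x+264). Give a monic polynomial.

x^2-8x+12

Repeated division with remainder:
  4x^4-40x^3+16x^2+672x-1152 = (4)(x^4-5x^3+10x^2-140x+264) + (-20x^3-24x^2+1232x-2208)
  x^4-5x^3+10x^2-140x+264 = (-(1/20)x+31/100)(-20x^3-24x^2+1232x-2208) + ((1976/25)x^2-(15808/25)x+23712/25)
  -20x^3-24x^2+1232x-2208 = (-(125/494)x-575/247)((1976/25)x^2-(15808/25)x+23712/25) + (0)
Last nonzero remainder: (1976/25)x^2-(15808/25)x+23712/25. Dividing through by 1976/25 gives the monic gcd x^2-8x+12.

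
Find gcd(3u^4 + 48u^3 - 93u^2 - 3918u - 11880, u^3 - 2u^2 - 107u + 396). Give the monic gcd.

u^2 + 2u - 99

Repeated division with remainder:
  3u^4 + 48u^3 - 93u^2 - 3918u - 11880 = (3u + 54)(u^3 - 2u^2 - 107u + 396) + (336u^2 + 672u - 33264)
  u^3 - 2u^2 - 107u + 396 = ((1/336)u - 1/84)(336u^2 + 672u - 33264) + (0)
Last nonzero remainder: 336u^2 + 672u - 33264. Dividing through by 336 gives the monic gcd u^2 + 2u - 99.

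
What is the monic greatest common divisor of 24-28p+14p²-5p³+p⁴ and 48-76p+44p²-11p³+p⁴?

4-4p+p²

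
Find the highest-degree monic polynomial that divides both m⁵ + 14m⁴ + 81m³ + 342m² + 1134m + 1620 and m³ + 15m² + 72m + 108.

By polynomial division,
  m⁵ + 14m⁴ + 81m³ + 342m² + 1134m + 1620 = (m² - m + 24)(m³ + 15m² + 72m + 108) + (-54m² - 486m - 972)
  m³ + 15m² + 72m + 108 = (-(1/54)m - 1/9)(-54m² - 486m - 972) + (0)
Last nonzero remainder: -54m² - 486m - 972. Dividing through by -54 gives the monic gcd m² + 9m + 18.

m² + 9m + 18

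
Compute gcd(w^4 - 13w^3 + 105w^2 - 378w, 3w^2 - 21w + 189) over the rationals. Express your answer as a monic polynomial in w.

w^2 - 7w + 63

Repeated division with remainder:
  w^4 - 13w^3 + 105w^2 - 378w = ((1/3)w^2 - 2w)(3w^2 - 21w + 189) + (0)
Last nonzero remainder: 3w^2 - 21w + 189. Dividing through by 3 gives the monic gcd w^2 - 7w + 63.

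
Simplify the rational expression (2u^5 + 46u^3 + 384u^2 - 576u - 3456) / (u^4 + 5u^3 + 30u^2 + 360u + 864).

(2u^2 + 2u - 24)/(u + 6)

Apply the Euclidean algorithm:
  2u^5 + 46u^3 + 384u^2 - 576u - 3456 = (2u - 10)(u^4 + 5u^3 + 30u^2 + 360u + 864) + (36u^3 - 36u^2 + 1296u + 5184)
  u^4 + 5u^3 + 30u^2 + 360u + 864 = ((1/36)u + 1/6)(36u^3 - 36u^2 + 1296u + 5184) + (0)
Last nonzero remainder: 36u^3 - 36u^2 + 1296u + 5184. Dividing through by 36 gives the monic gcd u^3 - u^2 + 36u + 144.
Cancel u^3 - u^2 + 36u + 144 from numerator and denominator to get the reduced form.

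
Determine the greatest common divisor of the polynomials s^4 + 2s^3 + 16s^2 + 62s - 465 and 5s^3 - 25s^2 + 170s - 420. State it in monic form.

s - 3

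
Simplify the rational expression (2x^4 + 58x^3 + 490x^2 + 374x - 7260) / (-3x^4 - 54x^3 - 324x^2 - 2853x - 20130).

(-2x^2 - 16x + 66)/(3x^2 - 9x + 183)

By polynomial division,
  2x^4 + 58x^3 + 490x^2 + 374x - 7260 = (-2/3)(-3x^4 - 54x^3 - 324x^2 - 2853x - 20130) + (22x^3 + 274x^2 - 1528x - 20680)
  -3x^4 - 54x^3 - 324x^2 - 2853x - 20130 = (-(3/22)x - 183/242)(22x^3 + 274x^2 - 1528x - 20680) + (-(39345/121)x^2 - (826245/121)x - 393450/11)
  22x^3 + 274x^2 - 1528x - 20680 = (-(2662/39345)x + 22748/39345)(-(39345/121)x^2 - (826245/121)x - 393450/11) + (0)
Last nonzero remainder: -(39345/121)x^2 - (826245/121)x - 393450/11. Dividing through by -39345/121 gives the monic gcd x^2 + 21x + 110.
Cancel x^2 + 21x + 110 from numerator and denominator to get the reduced form.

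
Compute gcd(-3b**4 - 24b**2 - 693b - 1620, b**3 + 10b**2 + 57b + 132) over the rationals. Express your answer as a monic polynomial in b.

Repeated division with remainder:
  -3b**4 - 24b**2 - 693b - 1620 = (-3b + 30)(b**3 + 10b**2 + 57b + 132) + (-153b**2 - 2007b - 5580)
  b**3 + 10b**2 + 57b + 132 = (-(1/153)b + 53/2601)(-153b**2 - 2007b - 5580) + ((17752/289)b + 71008/289)
  -153b**2 - 2007b - 5580 = (-(44217/17752)b - 403155/17752)((17752/289)b + 71008/289) + (0)
Last nonzero remainder: (17752/289)b + 71008/289. Dividing through by 17752/289 gives the monic gcd b + 4.

b + 4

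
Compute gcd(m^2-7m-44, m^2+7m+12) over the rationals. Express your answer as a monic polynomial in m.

m+4

Apply the Euclidean algorithm:
  m^2-7m-44 = (m^2+7m+12) + (-14m-56)
  m^2+7m+12 = (-(1/14)m-3/14)(-14m-56) + (0)
Last nonzero remainder: -14m-56. Dividing through by -14 gives the monic gcd m+4.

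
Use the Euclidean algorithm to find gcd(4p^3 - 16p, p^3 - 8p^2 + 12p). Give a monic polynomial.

Euclidean algorithm in ℚ[p]:
  4p^3 - 16p = (4)(p^3 - 8p^2 + 12p) + (32p^2 - 64p)
  p^3 - 8p^2 + 12p = ((1/32)p - 3/16)(32p^2 - 64p) + (0)
Last nonzero remainder: 32p^2 - 64p. Dividing through by 32 gives the monic gcd p^2 - 2p.

p^2 - 2p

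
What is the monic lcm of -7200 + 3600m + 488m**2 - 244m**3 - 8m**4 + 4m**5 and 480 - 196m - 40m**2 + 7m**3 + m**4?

Repeated division with remainder:
  4m**5 - 8m**4 - 244m**3 + 488m**2 + 3600m - 7200 = (4m - 36)(m**4 + 7m**3 - 40m**2 - 196m + 480) + (168m**3 - 168m**2 - 5376m + 10080)
  m**4 + 7m**3 - 40m**2 - 196m + 480 = ((1/168)m + 1/21)(168m**3 - 168m**2 - 5376m + 10080) + (0)
Last nonzero remainder: 168m**3 - 168m**2 - 5376m + 10080. Dividing through by 168 gives the monic gcd m**3 - m**2 - 32m + 60.
Then lcm(f, g) = f·g / gcd(f, g); expanding and making the result monic gives the answer.

-14400 + 5400m + 1876m**2 - 366m**3 - 77m**4 + 6m**5 + m**6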